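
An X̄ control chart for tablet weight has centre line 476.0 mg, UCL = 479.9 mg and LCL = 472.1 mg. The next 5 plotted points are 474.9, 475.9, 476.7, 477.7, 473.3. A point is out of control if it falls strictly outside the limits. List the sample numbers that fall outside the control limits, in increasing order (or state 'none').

none

All 5 points lie within [472.1, 479.9].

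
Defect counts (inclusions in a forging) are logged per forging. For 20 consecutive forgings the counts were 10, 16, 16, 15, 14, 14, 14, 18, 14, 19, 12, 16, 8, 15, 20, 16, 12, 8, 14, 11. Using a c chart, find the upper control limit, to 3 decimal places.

25.365

c̄ = (10 + 16 + 16 + 15 + 14 + 14 + 14 + 18 + 14 + 19 + 12 + 16 + 8 + 15 + 20 + 16 + 12 + 8 + 14 + 11) / 20 = 282 / 20 = 14.1000
UCL = c̄ + 3√c̄ = 14.1000 + 3 × √14.1000 = 14.1000 + 3 × 3.7550 = 25.3650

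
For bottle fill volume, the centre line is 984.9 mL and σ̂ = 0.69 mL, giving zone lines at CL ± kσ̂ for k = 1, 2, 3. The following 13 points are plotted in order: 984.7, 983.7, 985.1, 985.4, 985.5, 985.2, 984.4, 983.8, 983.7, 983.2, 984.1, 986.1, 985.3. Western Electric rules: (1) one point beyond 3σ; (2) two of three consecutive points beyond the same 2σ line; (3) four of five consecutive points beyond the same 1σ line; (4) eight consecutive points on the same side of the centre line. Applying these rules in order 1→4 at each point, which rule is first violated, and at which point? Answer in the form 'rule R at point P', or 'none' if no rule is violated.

rule 3 at point 11

Zone of each point (C = within 1σ̂, B = 1σ̂–2σ̂, A = 2σ̂–3σ̂, * = beyond 3σ̂; sign = side of CL): 1:-C, 2:-B, 3:+C, 4:+C, 5:+C, 6:+C, 7:-C, 8:-B, 9:-B, 10:-A, 11:-B, 12:+B, 13:+C
Rule 3 (four of five consecutive points beyond the same 1σ limit) is satisfied at point 11.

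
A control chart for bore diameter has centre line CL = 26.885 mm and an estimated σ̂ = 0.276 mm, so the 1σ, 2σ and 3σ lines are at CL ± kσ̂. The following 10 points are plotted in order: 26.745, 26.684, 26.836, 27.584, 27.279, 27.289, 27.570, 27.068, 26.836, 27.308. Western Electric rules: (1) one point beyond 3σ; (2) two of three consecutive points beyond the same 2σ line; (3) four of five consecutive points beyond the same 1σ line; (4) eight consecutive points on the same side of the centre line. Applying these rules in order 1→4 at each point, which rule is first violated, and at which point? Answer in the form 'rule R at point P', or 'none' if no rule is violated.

rule 3 at point 7

Zone of each point (C = within 1σ̂, B = 1σ̂–2σ̂, A = 2σ̂–3σ̂, * = beyond 3σ̂; sign = side of CL): 1:-C, 2:-C, 3:-C, 4:+A, 5:+B, 6:+B, 7:+A, 8:+C, 9:-C, 10:+B
Rule 3 (four of five consecutive points beyond the same 1σ limit) is satisfied at point 7.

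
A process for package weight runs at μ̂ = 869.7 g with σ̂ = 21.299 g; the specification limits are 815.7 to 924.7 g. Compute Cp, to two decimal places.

Cp = (USL − LSL) / (6σ̂) = (924.7 − 815.7) / (6 × 21.299) = 109.0000 / 127.7940 = 0.8529

0.85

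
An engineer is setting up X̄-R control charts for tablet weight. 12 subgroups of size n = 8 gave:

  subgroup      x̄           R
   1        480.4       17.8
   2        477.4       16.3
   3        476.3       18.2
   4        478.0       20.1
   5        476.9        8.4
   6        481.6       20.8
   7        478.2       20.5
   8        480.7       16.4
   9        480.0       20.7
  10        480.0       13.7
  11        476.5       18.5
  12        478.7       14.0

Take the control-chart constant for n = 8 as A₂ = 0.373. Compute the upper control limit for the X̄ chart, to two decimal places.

X̄̄ = (480.4 + 477.4 + 476.3 + 478.0 + 476.9 + 481.6 + 478.2 + 480.7 + 480.0 + 480.0 + 476.5 + 478.7) / 12 = 5744.7000 / 12 = 478.7250
R̄ = (17.8 + 16.3 + 18.2 + 20.1 + 8.4 + 20.8 + 20.5 + 16.4 + 20.7 + 13.7 + 18.5 + 14.0) / 12 = 205.4000 / 12 = 17.1167
UCL = X̄̄ + A₂·R̄ = 478.7250 + 0.373 × 17.1167 = 485.1095

485.11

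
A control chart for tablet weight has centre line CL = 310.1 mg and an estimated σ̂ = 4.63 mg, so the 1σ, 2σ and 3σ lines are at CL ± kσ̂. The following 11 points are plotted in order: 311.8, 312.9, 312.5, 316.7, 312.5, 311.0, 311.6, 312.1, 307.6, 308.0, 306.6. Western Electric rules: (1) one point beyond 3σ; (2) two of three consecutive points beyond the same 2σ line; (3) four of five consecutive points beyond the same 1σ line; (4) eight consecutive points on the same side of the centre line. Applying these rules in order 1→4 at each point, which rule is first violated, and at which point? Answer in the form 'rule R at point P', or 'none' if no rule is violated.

rule 4 at point 8

Zone of each point (C = within 1σ̂, B = 1σ̂–2σ̂, A = 2σ̂–3σ̂, * = beyond 3σ̂; sign = side of CL): 1:+C, 2:+C, 3:+C, 4:+B, 5:+C, 6:+C, 7:+C, 8:+C, 9:-C, 10:-C, 11:-C
Rule 4 (eight consecutive points on the same side of the centre line) is satisfied at point 8.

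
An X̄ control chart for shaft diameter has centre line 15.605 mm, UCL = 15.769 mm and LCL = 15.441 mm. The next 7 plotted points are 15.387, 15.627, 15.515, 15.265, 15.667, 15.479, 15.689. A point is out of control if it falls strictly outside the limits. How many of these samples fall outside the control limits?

Compare each point to [15.441, 15.769]: sample 1 = 15.387 < LCL; sample 4 = 15.265 < LCL.

2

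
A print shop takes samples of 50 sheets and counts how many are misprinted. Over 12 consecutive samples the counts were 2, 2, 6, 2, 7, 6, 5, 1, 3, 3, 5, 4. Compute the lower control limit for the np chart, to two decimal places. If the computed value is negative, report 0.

0.00

p̄ = Σdᵢ / (k·n) = 46 / (12 × 50) = 0.07667
LCL = np̄ − 3·√(np̄(1−p̄)) = 3.8333 − 3 × 1.8813 = -1.8107 → 0 (negative, so LCL = 0)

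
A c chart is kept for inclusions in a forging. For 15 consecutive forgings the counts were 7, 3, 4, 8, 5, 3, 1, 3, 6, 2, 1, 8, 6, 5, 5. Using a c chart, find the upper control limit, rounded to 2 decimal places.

10.81

c̄ = (7 + 3 + 4 + 8 + 5 + 3 + 1 + 3 + 6 + 2 + 1 + 8 + 6 + 5 + 5) / 15 = 67 / 15 = 4.4667
UCL = c̄ + 3√c̄ = 4.4667 + 3 × √4.4667 = 4.4667 + 3 × 2.1134 = 10.8070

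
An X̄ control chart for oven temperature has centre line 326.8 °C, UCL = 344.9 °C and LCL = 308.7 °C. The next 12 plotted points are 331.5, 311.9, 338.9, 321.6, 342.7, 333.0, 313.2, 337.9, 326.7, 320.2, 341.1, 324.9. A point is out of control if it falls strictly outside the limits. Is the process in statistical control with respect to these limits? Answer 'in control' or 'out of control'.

in control

All 12 points lie within [308.7, 344.9].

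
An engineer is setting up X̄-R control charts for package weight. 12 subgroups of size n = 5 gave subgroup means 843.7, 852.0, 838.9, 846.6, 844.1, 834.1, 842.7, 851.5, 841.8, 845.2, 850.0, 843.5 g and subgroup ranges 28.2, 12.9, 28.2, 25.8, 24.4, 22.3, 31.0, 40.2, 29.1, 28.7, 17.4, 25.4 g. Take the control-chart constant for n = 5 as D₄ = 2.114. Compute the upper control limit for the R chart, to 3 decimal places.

55.246

R̄ = (28.2 + 12.9 + 28.2 + 25.8 + 24.4 + 22.3 + 31.0 + 40.2 + 29.1 + 28.7 + 17.4 + 25.4) / 12 = 313.6000 / 12 = 26.1333
UCL_R = D₄·R̄ = 2.114 × 26.1333 = 55.2459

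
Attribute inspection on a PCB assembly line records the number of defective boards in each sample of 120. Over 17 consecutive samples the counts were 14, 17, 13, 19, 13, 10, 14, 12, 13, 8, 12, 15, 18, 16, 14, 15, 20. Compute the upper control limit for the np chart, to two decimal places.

p̄ = Σdᵢ / (k·n) = 243 / (17 × 120) = 0.11912
UCL = np̄ + 3·√(np̄(1−p̄)) = 14.2941 + 3 × √(14.2941×0.88088) = 14.2941 + 3 × 3.5484 = 24.9394

24.94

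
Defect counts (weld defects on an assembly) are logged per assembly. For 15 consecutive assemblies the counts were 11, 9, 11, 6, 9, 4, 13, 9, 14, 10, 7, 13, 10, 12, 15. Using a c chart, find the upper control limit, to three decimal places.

19.781

c̄ = (11 + 9 + 11 + 6 + 9 + 4 + 13 + 9 + 14 + 10 + 7 + 13 + 10 + 12 + 15) / 15 = 153 / 15 = 10.2000
UCL = c̄ + 3√c̄ = 10.2000 + 3 × √10.2000 = 10.2000 + 3 × 3.1937 = 19.7812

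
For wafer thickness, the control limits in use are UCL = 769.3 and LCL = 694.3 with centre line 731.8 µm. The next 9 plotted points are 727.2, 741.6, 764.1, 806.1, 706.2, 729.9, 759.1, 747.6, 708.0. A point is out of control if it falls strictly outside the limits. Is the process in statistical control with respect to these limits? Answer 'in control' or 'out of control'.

out of control

Compare each point to [694.3, 769.3]: sample 4 = 806.1 > UCL.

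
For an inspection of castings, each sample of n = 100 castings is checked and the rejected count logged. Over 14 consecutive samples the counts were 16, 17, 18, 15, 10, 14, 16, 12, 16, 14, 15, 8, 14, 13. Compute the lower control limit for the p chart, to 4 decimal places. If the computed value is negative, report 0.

p̄ = Σdᵢ / (k·n) = 198 / (14 × 100) = 0.14143
LCL = p̄ − 3·√(p̄(1−p̄)/n) = 0.14143 − 3 × 0.03485 = 0.03689

0.0369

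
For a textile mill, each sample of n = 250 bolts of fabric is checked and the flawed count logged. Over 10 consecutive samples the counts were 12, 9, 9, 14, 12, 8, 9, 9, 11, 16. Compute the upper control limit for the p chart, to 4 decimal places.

0.0823

p̄ = Σdᵢ / (k·n) = 109 / (10 × 250) = 0.04360
UCL = p̄ + 3·√(p̄(1−p̄)/n) = 0.04360 + 3 × √(0.04360×0.95640/250) = 0.04360 + 3 × 0.01291 = 0.08234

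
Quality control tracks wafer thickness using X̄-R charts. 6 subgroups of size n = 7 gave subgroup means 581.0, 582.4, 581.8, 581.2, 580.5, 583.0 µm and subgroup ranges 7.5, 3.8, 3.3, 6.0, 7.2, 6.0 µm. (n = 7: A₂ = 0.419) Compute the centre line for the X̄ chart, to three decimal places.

581.650

X̄̄ = (581.0 + 582.4 + 581.8 + 581.2 + 580.5 + 583.0) / 6 = 3489.9000 / 6 = 581.6500
CL = X̄̄ = 581.6500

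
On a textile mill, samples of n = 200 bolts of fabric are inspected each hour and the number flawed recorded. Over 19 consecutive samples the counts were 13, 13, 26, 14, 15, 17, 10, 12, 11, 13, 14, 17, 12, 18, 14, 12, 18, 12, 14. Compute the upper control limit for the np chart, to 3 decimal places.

25.466

p̄ = Σdᵢ / (k·n) = 275 / (19 × 200) = 0.07237
UCL = np̄ + 3·√(np̄(1−p̄)) = 14.4737 + 3 × √(14.4737×0.92763) = 14.4737 + 3 × 3.6642 = 25.4662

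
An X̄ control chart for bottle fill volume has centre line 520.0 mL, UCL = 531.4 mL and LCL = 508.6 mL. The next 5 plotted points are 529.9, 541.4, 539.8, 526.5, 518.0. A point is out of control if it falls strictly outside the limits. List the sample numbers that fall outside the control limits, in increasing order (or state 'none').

Compare each point to [508.6, 531.4]: sample 2 = 541.4 > UCL; sample 3 = 539.8 > UCL.

2, 3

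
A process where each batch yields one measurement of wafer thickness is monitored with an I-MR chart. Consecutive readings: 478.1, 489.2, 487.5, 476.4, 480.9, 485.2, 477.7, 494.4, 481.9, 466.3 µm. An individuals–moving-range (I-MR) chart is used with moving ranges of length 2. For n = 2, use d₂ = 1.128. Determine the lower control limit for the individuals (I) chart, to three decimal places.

456.642

X̄ = (478.1 + 489.2 + 487.5 + 476.4 + 480.9 + 485.2 + 477.7 + 494.4 + 481.9 + 466.3) / 10 = 481.7600
Moving ranges: 11.1, 1.7, 11.1, 4.5, 4.3, 7.5, 16.7, 12.5, 15.6; M̄R̄ = 85.0000 / 9 = 9.4444
LCL = X̄ − 3·M̄R̄/d₂ = 481.7600 − 3 × 9.4444 / 1.128 = 456.6418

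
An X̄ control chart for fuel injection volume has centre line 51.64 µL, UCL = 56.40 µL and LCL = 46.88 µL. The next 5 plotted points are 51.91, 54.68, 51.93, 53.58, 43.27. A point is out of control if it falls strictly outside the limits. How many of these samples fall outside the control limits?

Compare each point to [46.88, 56.40]: sample 5 = 43.27 < LCL.

1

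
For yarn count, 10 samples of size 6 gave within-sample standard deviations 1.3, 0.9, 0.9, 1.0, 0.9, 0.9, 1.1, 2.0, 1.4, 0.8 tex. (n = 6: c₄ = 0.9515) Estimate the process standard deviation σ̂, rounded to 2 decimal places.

s̄ = (1.3 + 0.9 + 0.9 + 1.0 + 0.9 + 0.9 + 1.1 + 2.0 + 1.4 + 0.8) / 10 = 1.1200
σ̂ = s̄ / c₄ = 1.1200 / 0.9515 = 1.1771

1.18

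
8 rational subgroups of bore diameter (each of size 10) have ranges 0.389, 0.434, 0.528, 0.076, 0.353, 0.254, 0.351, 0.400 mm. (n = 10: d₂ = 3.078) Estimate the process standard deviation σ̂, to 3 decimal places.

R̄ = (0.389 + 0.434 + 0.528 + 0.076 + 0.353 + 0.254 + 0.351 + 0.400) / 8 = 0.3481
σ̂ = R̄ / d₂ = 0.3481 / 3.078 = 0.1131

0.113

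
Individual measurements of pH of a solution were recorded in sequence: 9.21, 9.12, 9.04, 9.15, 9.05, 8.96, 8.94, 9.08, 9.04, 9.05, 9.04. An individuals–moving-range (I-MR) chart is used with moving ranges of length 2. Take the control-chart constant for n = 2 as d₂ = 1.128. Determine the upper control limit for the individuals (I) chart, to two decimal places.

X̄ = (9.21 + 9.12 + 9.04 + 9.15 + 9.05 + 8.96 + 8.94 + 9.08 + 9.04 + 9.05 + 9.04) / 11 = 9.0618
Moving ranges: 0.09, 0.08, 0.11, 0.10, 0.09, 0.02, 0.14, 0.04, 0.01, 0.01; M̄R̄ = 0.6900 / 10 = 0.0690
UCL = X̄ + 3·M̄R̄/d₂ = 9.0618 + 3 × 0.0690 / 1.128 = 9.2453

9.25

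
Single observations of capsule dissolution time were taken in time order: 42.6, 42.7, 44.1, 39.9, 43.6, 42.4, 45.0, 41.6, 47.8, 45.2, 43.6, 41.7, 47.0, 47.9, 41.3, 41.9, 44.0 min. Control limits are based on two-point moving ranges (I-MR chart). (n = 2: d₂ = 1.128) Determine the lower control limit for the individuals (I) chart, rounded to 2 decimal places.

36.28

X̄ = (42.6 + 42.7 + 44.1 + 39.9 + 43.6 + 42.4 + 45.0 + 41.6 + 47.8 + 45.2 + 43.6 + 41.7 + 47.0 + 47.9 + 41.3 + 41.9 + 44.0) / 17 = 43.6647
Moving ranges: 0.1, 1.4, 4.2, 3.7, 1.2, 2.6, 3.4, 6.2, 2.6, 1.6, 1.9, 5.3, 0.9, 6.6, 0.6, 2.1; M̄R̄ = 44.4000 / 16 = 2.7750
LCL = X̄ − 3·M̄R̄/d₂ = 43.6647 − 3 × 2.7750 / 1.128 = 36.2844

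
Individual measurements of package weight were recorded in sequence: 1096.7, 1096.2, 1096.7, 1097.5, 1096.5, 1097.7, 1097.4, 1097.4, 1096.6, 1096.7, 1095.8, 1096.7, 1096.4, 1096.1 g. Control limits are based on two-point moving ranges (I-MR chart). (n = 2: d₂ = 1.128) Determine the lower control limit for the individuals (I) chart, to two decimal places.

1095.19

X̄ = (1096.7 + 1096.2 + 1096.7 + 1097.5 + 1096.5 + 1097.7 + 1097.4 + 1097.4 + 1096.6 + 1096.7 + 1095.8 + 1096.7 + 1096.4 + 1096.1) / 14 = 1096.7429
Moving ranges: 0.5, 0.5, 0.8, 1.0, 1.2, 0.3, 0.0, 0.8, 0.1, 0.9, 0.9, 0.3, 0.3; M̄R̄ = 7.6000 / 13 = 0.5846
LCL = X̄ − 3·M̄R̄/d₂ = 1096.7429 − 3 × 0.5846 / 1.128 = 1095.1880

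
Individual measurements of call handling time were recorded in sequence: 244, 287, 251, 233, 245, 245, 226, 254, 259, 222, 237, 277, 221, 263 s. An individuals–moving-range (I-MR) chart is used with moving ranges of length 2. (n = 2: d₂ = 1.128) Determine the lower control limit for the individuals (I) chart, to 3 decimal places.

X̄ = (244 + 287 + 251 + 233 + 245 + 245 + 226 + 254 + 259 + 222 + 237 + 277 + 221 + 263) / 14 = 247.4286
Moving ranges: 43, 36, 18, 12, 0, 19, 28, 5, 37, 15, 40, 56, 42; M̄R̄ = 351.0000 / 13 = 27.0000
LCL = X̄ − 3·M̄R̄/d₂ = 247.4286 − 3 × 27.0000 / 1.128 = 175.6201

175.620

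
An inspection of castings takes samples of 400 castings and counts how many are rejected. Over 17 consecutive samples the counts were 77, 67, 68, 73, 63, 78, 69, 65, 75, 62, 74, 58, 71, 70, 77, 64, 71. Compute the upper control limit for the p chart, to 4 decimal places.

p̄ = Σdᵢ / (k·n) = 1182 / (17 × 400) = 0.17382
UCL = p̄ + 3·√(p̄(1−p̄)/n) = 0.17382 + 3 × √(0.17382×0.82618/400) = 0.17382 + 3 × 0.01895 = 0.23067

0.2307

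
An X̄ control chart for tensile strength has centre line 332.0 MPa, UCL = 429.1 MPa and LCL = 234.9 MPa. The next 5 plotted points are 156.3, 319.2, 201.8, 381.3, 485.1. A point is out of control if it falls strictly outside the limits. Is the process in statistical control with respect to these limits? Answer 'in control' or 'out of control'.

Compare each point to [234.9, 429.1]: sample 1 = 156.3 < LCL; sample 3 = 201.8 < LCL; sample 5 = 485.1 > UCL.

out of control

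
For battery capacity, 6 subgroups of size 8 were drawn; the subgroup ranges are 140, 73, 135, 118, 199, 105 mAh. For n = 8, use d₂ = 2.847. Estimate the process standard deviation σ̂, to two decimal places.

R̄ = (140 + 73 + 135 + 118 + 199 + 105) / 6 = 128.3333
σ̂ = R̄ / d₂ = 128.3333 / 2.847 = 45.0767

45.08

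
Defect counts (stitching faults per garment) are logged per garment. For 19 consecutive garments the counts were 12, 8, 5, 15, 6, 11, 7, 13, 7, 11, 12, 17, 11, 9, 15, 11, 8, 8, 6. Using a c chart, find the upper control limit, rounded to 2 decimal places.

c̄ = (12 + 8 + 5 + 15 + 6 + 11 + 7 + 13 + 7 + 11 + 12 + 17 + 11 + 9 + 15 + 11 + 8 + 8 + 6) / 19 = 192 / 19 = 10.1053
UCL = c̄ + 3√c̄ = 10.1053 + 3 × √10.1053 = 10.1053 + 3 × 3.1789 = 19.6419

19.64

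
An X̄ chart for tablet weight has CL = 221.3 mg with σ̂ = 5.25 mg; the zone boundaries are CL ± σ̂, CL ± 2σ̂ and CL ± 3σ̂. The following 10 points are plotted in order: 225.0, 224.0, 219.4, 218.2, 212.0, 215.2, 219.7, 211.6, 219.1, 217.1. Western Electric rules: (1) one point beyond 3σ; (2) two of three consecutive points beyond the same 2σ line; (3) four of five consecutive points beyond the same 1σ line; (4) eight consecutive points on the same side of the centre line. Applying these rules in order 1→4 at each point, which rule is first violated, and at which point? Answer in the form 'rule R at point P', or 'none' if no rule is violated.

Zone of each point (C = within 1σ̂, B = 1σ̂–2σ̂, A = 2σ̂–3σ̂, * = beyond 3σ̂; sign = side of CL): 1:+C, 2:+C, 3:-C, 4:-C, 5:-B, 6:-B, 7:-C, 8:-B, 9:-C, 10:-C
Rule 4 (eight consecutive points on the same side of the centre line) is satisfied at point 10.

rule 4 at point 10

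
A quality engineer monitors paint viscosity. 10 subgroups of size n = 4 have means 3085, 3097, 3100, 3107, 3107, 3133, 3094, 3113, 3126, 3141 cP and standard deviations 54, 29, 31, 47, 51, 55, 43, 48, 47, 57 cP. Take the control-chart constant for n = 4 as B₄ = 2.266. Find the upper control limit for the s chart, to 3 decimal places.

104.689

s̄ = (54 + 29 + 31 + 47 + 51 + 55 + 43 + 48 + 47 + 57) / 10 = 46.2000
UCL_s = B₄·s̄ = 2.266 × 46.2000 = 104.6892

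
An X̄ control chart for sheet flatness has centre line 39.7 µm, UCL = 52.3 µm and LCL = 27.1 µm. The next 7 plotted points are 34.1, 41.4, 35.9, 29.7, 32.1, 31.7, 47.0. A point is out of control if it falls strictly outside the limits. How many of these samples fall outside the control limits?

All 7 points lie within [27.1, 52.3].

0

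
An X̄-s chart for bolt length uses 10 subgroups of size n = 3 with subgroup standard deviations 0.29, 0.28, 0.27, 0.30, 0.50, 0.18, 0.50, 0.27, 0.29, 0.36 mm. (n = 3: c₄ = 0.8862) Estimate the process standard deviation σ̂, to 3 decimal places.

s̄ = (0.29 + 0.28 + 0.27 + 0.30 + 0.50 + 0.18 + 0.50 + 0.27 + 0.29 + 0.36) / 10 = 0.3240
σ̂ = s̄ / c₄ = 0.3240 / 0.8862 = 0.3656

0.366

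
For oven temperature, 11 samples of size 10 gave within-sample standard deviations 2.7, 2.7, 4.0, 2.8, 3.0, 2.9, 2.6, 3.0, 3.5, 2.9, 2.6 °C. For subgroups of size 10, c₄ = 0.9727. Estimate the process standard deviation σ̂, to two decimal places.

s̄ = (2.7 + 2.7 + 4.0 + 2.8 + 3.0 + 2.9 + 2.6 + 3.0 + 3.5 + 2.9 + 2.6) / 11 = 2.9727
σ̂ = s̄ / c₄ = 2.9727 / 0.9727 = 3.0562

3.06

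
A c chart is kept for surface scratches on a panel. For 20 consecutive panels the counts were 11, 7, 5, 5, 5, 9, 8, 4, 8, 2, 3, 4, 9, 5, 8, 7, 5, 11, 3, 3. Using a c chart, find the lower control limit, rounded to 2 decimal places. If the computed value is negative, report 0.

0.00

c̄ = (11 + 7 + 5 + 5 + 5 + 9 + 8 + 4 + 8 + 2 + 3 + 4 + 9 + 5 + 8 + 7 + 5 + 11 + 3 + 3) / 20 = 122 / 20 = 6.1000
LCL = c̄ − 3√c̄ = 6.1000 − 3 × 2.4698 = -1.3095 → 0 (cannot be negative)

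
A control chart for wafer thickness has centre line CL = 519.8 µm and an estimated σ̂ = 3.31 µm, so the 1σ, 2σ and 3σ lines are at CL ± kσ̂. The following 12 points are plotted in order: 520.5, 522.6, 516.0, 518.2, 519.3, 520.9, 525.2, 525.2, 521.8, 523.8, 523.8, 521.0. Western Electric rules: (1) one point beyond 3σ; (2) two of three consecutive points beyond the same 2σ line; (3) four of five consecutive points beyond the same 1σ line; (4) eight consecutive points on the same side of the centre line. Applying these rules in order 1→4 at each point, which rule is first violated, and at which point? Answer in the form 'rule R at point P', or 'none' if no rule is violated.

rule 3 at point 11

Zone of each point (C = within 1σ̂, B = 1σ̂–2σ̂, A = 2σ̂–3σ̂, * = beyond 3σ̂; sign = side of CL): 1:+C, 2:+C, 3:-B, 4:-C, 5:-C, 6:+C, 7:+B, 8:+B, 9:+C, 10:+B, 11:+B, 12:+C
Rule 3 (four of five consecutive points beyond the same 1σ limit) is satisfied at point 11.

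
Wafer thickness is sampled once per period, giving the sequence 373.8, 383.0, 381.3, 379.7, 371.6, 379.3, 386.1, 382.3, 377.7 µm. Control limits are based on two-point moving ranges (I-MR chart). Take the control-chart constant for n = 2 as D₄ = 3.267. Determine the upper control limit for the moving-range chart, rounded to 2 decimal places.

17.76

Moving ranges: 9.2, 1.7, 1.6, 8.1, 7.7, 6.8, 3.8, 4.6; M̄R̄ = 43.5000 / 8 = 5.4375
UCL_MR = D₄·M̄R̄ = 3.267 × 5.4375 = 17.7643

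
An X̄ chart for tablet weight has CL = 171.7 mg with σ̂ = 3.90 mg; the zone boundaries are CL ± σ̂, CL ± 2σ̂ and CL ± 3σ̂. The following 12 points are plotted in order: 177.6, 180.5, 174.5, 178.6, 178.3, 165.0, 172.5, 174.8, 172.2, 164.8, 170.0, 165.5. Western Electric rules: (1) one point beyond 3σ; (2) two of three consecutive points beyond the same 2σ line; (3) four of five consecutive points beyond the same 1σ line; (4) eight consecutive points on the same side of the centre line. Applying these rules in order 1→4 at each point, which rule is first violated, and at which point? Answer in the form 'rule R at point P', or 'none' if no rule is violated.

Zone of each point (C = within 1σ̂, B = 1σ̂–2σ̂, A = 2σ̂–3σ̂, * = beyond 3σ̂; sign = side of CL): 1:+B, 2:+A, 3:+C, 4:+B, 5:+B, 6:-B, 7:+C, 8:+C, 9:+C, 10:-B, 11:-C, 12:-B
Rule 3 (four of five consecutive points beyond the same 1σ limit) is satisfied at point 5.

rule 3 at point 5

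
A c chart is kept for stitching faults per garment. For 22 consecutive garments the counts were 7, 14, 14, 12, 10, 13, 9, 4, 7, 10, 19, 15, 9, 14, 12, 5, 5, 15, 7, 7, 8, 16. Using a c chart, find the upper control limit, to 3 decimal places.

c̄ = (7 + 14 + 14 + 12 + 10 + 13 + 9 + 4 + 7 + 10 + 19 + 15 + 9 + 14 + 12 + 5 + 5 + 15 + 7 + 7 + 8 + 16) / 22 = 232 / 22 = 10.5455
UCL = c̄ + 3√c̄ = 10.5455 + 3 × √10.5455 = 10.5455 + 3 × 3.2474 = 20.2876

20.288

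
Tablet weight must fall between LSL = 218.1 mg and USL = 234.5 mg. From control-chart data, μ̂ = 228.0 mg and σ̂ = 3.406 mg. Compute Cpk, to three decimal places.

0.636

Cpu = (USL − μ̂) / (3σ̂) = (234.5 − 228.0) / (3 × 3.406) = 0.6361; Cpl = (μ̂ − LSL) / (3σ̂) = (228.0 − 218.1) / (3 × 3.406) = 0.9689; Cpk = min(Cpu, Cpl) = 0.6361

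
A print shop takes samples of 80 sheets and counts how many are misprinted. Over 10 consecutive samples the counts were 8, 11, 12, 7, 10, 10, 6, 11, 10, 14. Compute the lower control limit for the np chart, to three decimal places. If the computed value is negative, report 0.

p̄ = Σdᵢ / (k·n) = 99 / (10 × 80) = 0.12375
LCL = np̄ − 3·√(np̄(1−p̄)) = 9.9000 − 3 × 2.9453 = 1.0641

1.064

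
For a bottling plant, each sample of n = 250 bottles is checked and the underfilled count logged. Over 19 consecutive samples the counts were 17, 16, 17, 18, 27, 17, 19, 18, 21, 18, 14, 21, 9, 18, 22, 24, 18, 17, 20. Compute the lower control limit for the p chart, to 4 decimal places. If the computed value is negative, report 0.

p̄ = Σdᵢ / (k·n) = 351 / (19 × 250) = 0.07389
LCL = p̄ − 3·√(p̄(1−p̄)/n) = 0.07389 − 3 × 0.01655 = 0.02426

0.0243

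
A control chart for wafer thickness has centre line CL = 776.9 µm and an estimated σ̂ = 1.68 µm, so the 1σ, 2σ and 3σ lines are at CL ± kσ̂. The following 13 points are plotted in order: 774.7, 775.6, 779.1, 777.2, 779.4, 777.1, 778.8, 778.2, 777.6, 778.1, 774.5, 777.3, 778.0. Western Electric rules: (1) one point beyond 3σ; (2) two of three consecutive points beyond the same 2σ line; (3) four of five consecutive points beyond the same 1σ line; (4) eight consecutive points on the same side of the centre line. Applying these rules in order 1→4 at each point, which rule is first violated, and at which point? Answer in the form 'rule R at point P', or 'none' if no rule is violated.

rule 4 at point 10

Zone of each point (C = within 1σ̂, B = 1σ̂–2σ̂, A = 2σ̂–3σ̂, * = beyond 3σ̂; sign = side of CL): 1:-B, 2:-C, 3:+B, 4:+C, 5:+B, 6:+C, 7:+B, 8:+C, 9:+C, 10:+C, 11:-B, 12:+C, 13:+C
Rule 4 (eight consecutive points on the same side of the centre line) is satisfied at point 10.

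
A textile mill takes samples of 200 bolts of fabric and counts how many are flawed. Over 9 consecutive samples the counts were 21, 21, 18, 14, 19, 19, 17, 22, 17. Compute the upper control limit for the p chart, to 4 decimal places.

0.1550

p̄ = Σdᵢ / (k·n) = 168 / (9 × 200) = 0.09333
UCL = p̄ + 3·√(p̄(1−p̄)/n) = 0.09333 + 3 × √(0.09333×0.90667/200) = 0.09333 + 3 × 0.02057 = 0.15504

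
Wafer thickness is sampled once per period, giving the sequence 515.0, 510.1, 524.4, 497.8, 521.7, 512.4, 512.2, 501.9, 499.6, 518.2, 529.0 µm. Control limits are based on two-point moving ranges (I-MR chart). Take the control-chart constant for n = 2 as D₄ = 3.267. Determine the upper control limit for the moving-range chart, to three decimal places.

39.596

Moving ranges: 4.9, 14.3, 26.6, 23.9, 9.3, 0.2, 10.3, 2.3, 18.6, 10.8; M̄R̄ = 121.2000 / 10 = 12.1200
UCL_MR = D₄·M̄R̄ = 3.267 × 12.1200 = 39.5960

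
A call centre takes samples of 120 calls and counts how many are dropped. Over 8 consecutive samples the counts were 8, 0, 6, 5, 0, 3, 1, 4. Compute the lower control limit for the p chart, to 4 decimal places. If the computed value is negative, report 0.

0.0000

p̄ = Σdᵢ / (k·n) = 27 / (8 × 120) = 0.02813
LCL = p̄ − 3·√(p̄(1−p̄)/n) = 0.02813 − 3 × 0.01509 = -0.01715 → 0 (negative, so LCL = 0)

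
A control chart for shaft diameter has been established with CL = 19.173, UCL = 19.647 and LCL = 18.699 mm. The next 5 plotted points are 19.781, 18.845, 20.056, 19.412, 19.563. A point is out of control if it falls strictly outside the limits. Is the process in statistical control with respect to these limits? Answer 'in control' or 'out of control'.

Compare each point to [18.699, 19.647]: sample 1 = 19.781 > UCL; sample 3 = 20.056 > UCL.

out of control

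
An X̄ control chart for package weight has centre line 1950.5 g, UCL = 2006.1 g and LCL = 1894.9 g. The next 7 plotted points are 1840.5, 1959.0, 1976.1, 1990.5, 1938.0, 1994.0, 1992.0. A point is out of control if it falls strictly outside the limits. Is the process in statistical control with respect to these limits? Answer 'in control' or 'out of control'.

Compare each point to [1894.9, 2006.1]: sample 1 = 1840.5 < LCL.

out of control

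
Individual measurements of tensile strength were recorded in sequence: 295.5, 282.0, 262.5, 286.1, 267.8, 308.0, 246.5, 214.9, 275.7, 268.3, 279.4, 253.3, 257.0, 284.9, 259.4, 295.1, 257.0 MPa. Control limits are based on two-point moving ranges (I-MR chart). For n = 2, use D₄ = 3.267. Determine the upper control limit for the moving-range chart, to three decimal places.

90.761

Moving ranges: 13.5, 19.5, 23.6, 18.3, 40.2, 61.5, 31.6, 60.8, 7.4, 11.1, 26.1, 3.7, 27.9, 25.5, 35.7, 38.1; M̄R̄ = 444.5000 / 16 = 27.7812
UCL_MR = D₄·M̄R̄ = 3.267 × 27.7812 = 90.7613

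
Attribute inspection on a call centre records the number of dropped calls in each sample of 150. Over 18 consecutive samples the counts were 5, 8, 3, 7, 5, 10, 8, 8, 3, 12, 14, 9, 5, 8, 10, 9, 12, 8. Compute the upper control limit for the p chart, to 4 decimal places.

p̄ = Σdᵢ / (k·n) = 144 / (18 × 150) = 0.05333
UCL = p̄ + 3·√(p̄(1−p̄)/n) = 0.05333 + 3 × √(0.05333×0.94667/150) = 0.05333 + 3 × 0.01835 = 0.10837

0.1084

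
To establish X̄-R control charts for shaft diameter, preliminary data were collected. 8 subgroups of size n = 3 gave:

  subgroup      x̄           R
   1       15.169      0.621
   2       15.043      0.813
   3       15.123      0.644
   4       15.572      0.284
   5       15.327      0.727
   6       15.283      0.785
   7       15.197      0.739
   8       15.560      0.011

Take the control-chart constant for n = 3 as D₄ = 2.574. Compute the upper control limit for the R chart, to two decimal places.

R̄ = (0.621 + 0.813 + 0.644 + 0.284 + 0.727 + 0.785 + 0.739 + 0.011) / 8 = 4.6240 / 8 = 0.5780
UCL_R = D₄·R̄ = 2.574 × 0.5780 = 1.4878

1.49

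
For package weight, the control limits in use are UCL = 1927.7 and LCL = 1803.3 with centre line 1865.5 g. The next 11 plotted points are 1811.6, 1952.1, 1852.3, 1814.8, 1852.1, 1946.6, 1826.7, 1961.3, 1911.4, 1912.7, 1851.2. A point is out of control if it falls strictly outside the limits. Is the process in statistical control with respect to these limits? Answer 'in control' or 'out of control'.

Compare each point to [1803.3, 1927.7]: sample 2 = 1952.1 > UCL; sample 6 = 1946.6 > UCL; sample 8 = 1961.3 > UCL.

out of control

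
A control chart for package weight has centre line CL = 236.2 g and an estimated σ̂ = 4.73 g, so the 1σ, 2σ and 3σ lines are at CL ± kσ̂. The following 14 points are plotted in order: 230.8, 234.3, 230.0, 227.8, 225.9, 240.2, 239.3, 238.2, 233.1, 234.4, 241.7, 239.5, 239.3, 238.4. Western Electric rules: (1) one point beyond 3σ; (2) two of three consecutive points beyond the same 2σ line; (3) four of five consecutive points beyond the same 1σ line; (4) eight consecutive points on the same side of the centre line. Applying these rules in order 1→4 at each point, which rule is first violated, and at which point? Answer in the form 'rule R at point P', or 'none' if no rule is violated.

rule 3 at point 5

Zone of each point (C = within 1σ̂, B = 1σ̂–2σ̂, A = 2σ̂–3σ̂, * = beyond 3σ̂; sign = side of CL): 1:-B, 2:-C, 3:-B, 4:-B, 5:-A, 6:+C, 7:+C, 8:+C, 9:-C, 10:-C, 11:+B, 12:+C, 13:+C, 14:+C
Rule 3 (four of five consecutive points beyond the same 1σ limit) is satisfied at point 5.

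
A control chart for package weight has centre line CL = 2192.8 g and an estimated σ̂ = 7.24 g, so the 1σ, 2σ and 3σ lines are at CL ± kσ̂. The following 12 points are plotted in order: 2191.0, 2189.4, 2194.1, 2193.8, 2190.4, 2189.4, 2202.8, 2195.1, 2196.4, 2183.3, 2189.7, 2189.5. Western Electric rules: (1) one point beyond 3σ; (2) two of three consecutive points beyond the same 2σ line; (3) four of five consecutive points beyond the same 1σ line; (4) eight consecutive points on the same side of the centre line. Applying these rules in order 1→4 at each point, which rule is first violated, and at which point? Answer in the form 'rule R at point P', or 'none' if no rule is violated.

none

Zone of each point (C = within 1σ̂, B = 1σ̂–2σ̂, A = 2σ̂–3σ̂, * = beyond 3σ̂; sign = side of CL): 1:-C, 2:-C, 3:+C, 4:+C, 5:-C, 6:-C, 7:+B, 8:+C, 9:+C, 10:-B, 11:-C, 12:-C
No rule fires across all 12 points.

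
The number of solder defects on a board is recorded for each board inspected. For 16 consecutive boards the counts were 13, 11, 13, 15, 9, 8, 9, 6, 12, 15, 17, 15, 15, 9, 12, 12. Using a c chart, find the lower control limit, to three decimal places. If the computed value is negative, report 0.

c̄ = (13 + 11 + 13 + 15 + 9 + 8 + 9 + 6 + 12 + 15 + 17 + 15 + 15 + 9 + 12 + 12) / 16 = 191 / 16 = 11.9375
LCL = c̄ − 3√c̄ = 11.9375 − 3 × 3.4551 = 1.5723

1.572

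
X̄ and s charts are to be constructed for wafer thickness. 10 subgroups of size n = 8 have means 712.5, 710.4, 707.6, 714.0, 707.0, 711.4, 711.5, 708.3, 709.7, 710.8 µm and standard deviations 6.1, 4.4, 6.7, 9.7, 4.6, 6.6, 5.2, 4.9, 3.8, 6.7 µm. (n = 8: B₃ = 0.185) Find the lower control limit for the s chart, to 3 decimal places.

1.086

s̄ = (6.1 + 4.4 + 6.7 + 9.7 + 4.6 + 6.6 + 5.2 + 4.9 + 3.8 + 6.7) / 10 = 5.8700
LCL_s = B₃·s̄ = 0.185 × 5.8700 = 1.0859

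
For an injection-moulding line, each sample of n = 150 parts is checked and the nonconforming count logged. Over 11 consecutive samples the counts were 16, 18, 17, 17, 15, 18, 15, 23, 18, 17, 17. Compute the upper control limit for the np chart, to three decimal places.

29.119

p̄ = Σdᵢ / (k·n) = 191 / (11 × 150) = 0.11576
UCL = np̄ + 3·√(np̄(1−p̄)) = 17.3636 + 3 × √(17.3636×0.88424) = 17.3636 + 3 × 3.9184 = 29.1188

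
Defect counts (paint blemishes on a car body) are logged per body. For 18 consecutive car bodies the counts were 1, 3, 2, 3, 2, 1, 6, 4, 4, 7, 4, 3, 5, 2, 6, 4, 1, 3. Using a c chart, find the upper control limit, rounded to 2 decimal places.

c̄ = (1 + 3 + 2 + 3 + 2 + 1 + 6 + 4 + 4 + 7 + 4 + 3 + 5 + 2 + 6 + 4 + 1 + 3) / 18 = 61 / 18 = 3.3889
UCL = c̄ + 3√c̄ = 3.3889 + 3 × √3.3889 = 3.3889 + 3 × 1.8409 = 8.9116

8.91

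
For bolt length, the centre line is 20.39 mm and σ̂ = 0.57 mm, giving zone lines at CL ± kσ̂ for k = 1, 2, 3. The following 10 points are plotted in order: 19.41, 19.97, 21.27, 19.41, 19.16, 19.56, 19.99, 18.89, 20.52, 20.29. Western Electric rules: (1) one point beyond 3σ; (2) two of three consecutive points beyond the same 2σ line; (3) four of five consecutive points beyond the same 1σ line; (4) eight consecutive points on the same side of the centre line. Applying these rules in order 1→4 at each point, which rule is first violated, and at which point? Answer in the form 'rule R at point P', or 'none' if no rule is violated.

rule 3 at point 8

Zone of each point (C = within 1σ̂, B = 1σ̂–2σ̂, A = 2σ̂–3σ̂, * = beyond 3σ̂; sign = side of CL): 1:-B, 2:-C, 3:+B, 4:-B, 5:-A, 6:-B, 7:-C, 8:-A, 9:+C, 10:-C
Rule 3 (four of five consecutive points beyond the same 1σ limit) is satisfied at point 8.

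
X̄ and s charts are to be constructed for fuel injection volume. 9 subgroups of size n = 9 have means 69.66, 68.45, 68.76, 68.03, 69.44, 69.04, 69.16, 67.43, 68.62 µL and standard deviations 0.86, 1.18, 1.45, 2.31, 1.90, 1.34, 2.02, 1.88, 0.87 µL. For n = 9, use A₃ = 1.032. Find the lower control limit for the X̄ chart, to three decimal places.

67.149

X̄̄ = (69.66 + 68.45 + 68.76 + 68.03 + 69.44 + 69.04 + 69.16 + 67.43 + 68.62) / 9 = 68.7322
s̄ = (0.86 + 1.18 + 1.45 + 2.31 + 1.90 + 1.34 + 2.02 + 1.88 + 0.87) / 9 = 1.5344
LCL = X̄̄ − A₃·s̄ = 68.7322 − 1.032 × 1.5344 = 67.1487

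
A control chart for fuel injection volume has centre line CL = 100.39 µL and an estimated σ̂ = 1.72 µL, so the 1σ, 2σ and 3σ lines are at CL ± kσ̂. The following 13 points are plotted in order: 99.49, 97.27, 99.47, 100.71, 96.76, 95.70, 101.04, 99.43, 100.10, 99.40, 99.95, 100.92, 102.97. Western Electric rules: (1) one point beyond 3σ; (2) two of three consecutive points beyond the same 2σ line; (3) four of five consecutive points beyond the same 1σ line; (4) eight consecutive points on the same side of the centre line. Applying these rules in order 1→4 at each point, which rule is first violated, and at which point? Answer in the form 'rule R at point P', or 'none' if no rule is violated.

rule 2 at point 6

Zone of each point (C = within 1σ̂, B = 1σ̂–2σ̂, A = 2σ̂–3σ̂, * = beyond 3σ̂; sign = side of CL): 1:-C, 2:-B, 3:-C, 4:+C, 5:-A, 6:-A, 7:+C, 8:-C, 9:-C, 10:-C, 11:-C, 12:+C, 13:+B
Rule 2 (two of three consecutive points beyond the same 2σ limit) is satisfied at point 6.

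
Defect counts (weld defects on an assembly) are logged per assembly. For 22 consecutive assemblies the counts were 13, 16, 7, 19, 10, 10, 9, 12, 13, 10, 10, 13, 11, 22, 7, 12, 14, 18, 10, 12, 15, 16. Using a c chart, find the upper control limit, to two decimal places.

23.37

c̄ = (13 + 16 + 7 + 19 + 10 + 10 + 9 + 12 + 13 + 10 + 10 + 13 + 11 + 22 + 7 + 12 + 14 + 18 + 10 + 12 + 15 + 16) / 22 = 279 / 22 = 12.6818
UCL = c̄ + 3√c̄ = 12.6818 + 3 × √12.6818 = 12.6818 + 3 × 3.5612 = 23.3653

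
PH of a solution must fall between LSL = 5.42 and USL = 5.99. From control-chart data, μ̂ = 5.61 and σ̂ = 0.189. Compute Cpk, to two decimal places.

0.34

Cpu = (USL − μ̂) / (3σ̂) = (5.99 − 5.61) / (3 × 0.189) = 0.6702; Cpl = (μ̂ − LSL) / (3σ̂) = (5.61 − 5.42) / (3 × 0.189) = 0.3351; Cpk = min(Cpu, Cpl) = 0.3351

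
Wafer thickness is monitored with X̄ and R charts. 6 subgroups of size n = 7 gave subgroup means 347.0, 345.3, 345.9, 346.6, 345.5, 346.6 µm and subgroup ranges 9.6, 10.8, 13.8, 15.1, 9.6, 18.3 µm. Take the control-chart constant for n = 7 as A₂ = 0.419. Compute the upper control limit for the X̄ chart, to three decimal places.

351.541

X̄̄ = (347.0 + 345.3 + 345.9 + 346.6 + 345.5 + 346.6) / 6 = 2076.9000 / 6 = 346.1500
R̄ = (9.6 + 10.8 + 13.8 + 15.1 + 9.6 + 18.3) / 6 = 77.2000 / 6 = 12.8667
UCL = X̄̄ + A₂·R̄ = 346.1500 + 0.419 × 12.8667 = 351.5411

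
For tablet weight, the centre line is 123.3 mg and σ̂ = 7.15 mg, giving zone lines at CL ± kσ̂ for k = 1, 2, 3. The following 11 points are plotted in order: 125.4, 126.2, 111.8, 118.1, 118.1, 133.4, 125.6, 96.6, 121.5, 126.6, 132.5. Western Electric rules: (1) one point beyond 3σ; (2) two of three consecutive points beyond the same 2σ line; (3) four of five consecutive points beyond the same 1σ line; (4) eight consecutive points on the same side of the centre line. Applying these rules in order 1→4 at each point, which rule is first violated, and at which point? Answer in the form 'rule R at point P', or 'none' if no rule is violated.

rule 1 at point 8

Zone of each point (C = within 1σ̂, B = 1σ̂–2σ̂, A = 2σ̂–3σ̂, * = beyond 3σ̂; sign = side of CL): 1:+C, 2:+C, 3:-B, 4:-C, 5:-C, 6:+B, 7:+C, 8:-*, 9:-C, 10:+C, 11:+B
Rule 1 (one point beyond the 3σ limits) is satisfied at point 8.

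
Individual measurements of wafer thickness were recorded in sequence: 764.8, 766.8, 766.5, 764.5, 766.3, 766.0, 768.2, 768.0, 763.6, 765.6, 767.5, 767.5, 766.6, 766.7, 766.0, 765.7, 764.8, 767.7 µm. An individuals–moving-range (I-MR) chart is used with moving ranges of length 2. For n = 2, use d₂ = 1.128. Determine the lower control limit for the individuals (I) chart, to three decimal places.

X̄ = (764.8 + 766.8 + 766.5 + 764.5 + 766.3 + 766.0 + 768.2 + 768.0 + 763.6 + 765.6 + 767.5 + 767.5 + 766.6 + 766.7 + 766.0 + 765.7 + 764.8 + 767.7) / 18 = 766.2667
Moving ranges: 2.0, 0.3, 2.0, 1.8, 0.3, 2.2, 0.2, 4.4, 2.0, 1.9, 0.0, 0.9, 0.1, 0.7, 0.3, 0.9, 2.9; M̄R̄ = 22.9000 / 17 = 1.3471
LCL = X̄ − 3·M̄R̄/d₂ = 766.2667 − 3 × 1.3471 / 1.128 = 762.6841

762.684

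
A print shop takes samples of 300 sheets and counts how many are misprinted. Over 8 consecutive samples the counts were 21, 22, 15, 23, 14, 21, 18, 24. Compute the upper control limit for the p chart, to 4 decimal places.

0.1088

p̄ = Σdᵢ / (k·n) = 158 / (8 × 300) = 0.06583
UCL = p̄ + 3·√(p̄(1−p̄)/n) = 0.06583 + 3 × √(0.06583×0.93417/300) = 0.06583 + 3 × 0.01432 = 0.10879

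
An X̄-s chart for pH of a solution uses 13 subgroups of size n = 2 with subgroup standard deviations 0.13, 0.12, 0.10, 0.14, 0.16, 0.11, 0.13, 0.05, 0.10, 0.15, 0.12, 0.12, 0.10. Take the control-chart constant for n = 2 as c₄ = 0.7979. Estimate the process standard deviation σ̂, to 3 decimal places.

0.148

s̄ = (0.13 + 0.12 + 0.10 + 0.14 + 0.16 + 0.11 + 0.13 + 0.05 + 0.10 + 0.15 + 0.12 + 0.12 + 0.10) / 13 = 0.1177
σ̂ = s̄ / c₄ = 0.1177 / 0.7979 = 0.1475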